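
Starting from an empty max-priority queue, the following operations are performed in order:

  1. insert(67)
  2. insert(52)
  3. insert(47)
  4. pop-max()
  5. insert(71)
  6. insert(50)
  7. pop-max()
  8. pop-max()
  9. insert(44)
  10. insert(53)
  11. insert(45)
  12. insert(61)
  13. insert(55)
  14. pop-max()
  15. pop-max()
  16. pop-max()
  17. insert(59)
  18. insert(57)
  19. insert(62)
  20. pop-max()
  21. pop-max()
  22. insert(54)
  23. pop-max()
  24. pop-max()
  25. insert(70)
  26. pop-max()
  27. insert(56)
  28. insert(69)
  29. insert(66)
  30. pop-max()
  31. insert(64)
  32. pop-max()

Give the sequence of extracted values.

insert 67 → {67}
insert 52 → {67, 52}
insert 47 → {67, 52, 47}
pop-max → 67; now {52, 47}
insert 71 → {71, 52, 47}
insert 50 → {71, 52, 50, 47}
pop-max → 71; now {52, 50, 47}
pop-max → 52; now {50, 47}
insert 44 → {50, 47, 44}
insert 53 → {53, 50, 47, 44}
insert 45 → {53, 50, 47, 45, 44}
insert 61 → {61, 53, 50, 47, 45, 44}
insert 55 → {61, 55, 53, 50, 47, 45, 44}
pop-max → 61; now {55, 53, 50, 47, 45, 44}
pop-max → 55; now {53, 50, 47, 45, 44}
pop-max → 53; now {50, 47, 45, 44}
insert 59 → {59, 50, 47, 45, 44}
insert 57 → {59, 57, 50, 47, 45, 44}
insert 62 → {62, 59, 57, 50, 47, 45, 44}
pop-max → 62; now {59, 57, 50, 47, 45, 44}
pop-max → 59; now {57, 50, 47, 45, 44}
insert 54 → {57, 54, 50, 47, 45, 44}
pop-max → 57; now {54, 50, 47, 45, 44}
pop-max → 54; now {50, 47, 45, 44}
insert 70 → {70, 50, 47, 45, 44}
pop-max → 70; now {50, 47, 45, 44}
insert 56 → {56, 50, 47, 45, 44}
insert 69 → {69, 56, 50, 47, 45, 44}
insert 66 → {69, 66, 56, 50, 47, 45, 44}
pop-max → 69; now {66, 56, 50, 47, 45, 44}
insert 64 → {66, 64, 56, 50, 47, 45, 44}
pop-max → 66; now {64, 56, 50, 47, 45, 44}

67, 71, 52, 61, 55, 53, 62, 59, 57, 54, 70, 69, 66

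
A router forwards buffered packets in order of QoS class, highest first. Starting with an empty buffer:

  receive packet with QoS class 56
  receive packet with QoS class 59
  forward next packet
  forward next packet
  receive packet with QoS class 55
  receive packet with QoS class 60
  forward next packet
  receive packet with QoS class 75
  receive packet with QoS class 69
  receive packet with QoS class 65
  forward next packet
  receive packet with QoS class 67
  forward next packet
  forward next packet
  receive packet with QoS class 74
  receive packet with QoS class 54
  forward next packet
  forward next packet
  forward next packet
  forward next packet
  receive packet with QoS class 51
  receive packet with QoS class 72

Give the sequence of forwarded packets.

59 → 56 → 60 → 75 → 69 → 67 → 74 → 65 → 55 → 54

insert 56 → {56}
insert 59 → {59, 56}
forward next packet → 59; now {56}
forward next packet → 56; now {}
insert 55 → {55}
insert 60 → {60, 55}
forward next packet → 60; now {55}
insert 75 → {75, 55}
insert 69 → {75, 69, 55}
insert 65 → {75, 69, 65, 55}
forward next packet → 75; now {69, 65, 55}
insert 67 → {69, 67, 65, 55}
forward next packet → 69; now {67, 65, 55}
forward next packet → 67; now {65, 55}
insert 74 → {74, 65, 55}
insert 54 → {74, 65, 55, 54}
forward next packet → 74; now {65, 55, 54}
forward next packet → 65; now {55, 54}
forward next packet → 55; now {54}
forward next packet → 54; now {}
insert 51 → {51}
insert 72 → {72, 51}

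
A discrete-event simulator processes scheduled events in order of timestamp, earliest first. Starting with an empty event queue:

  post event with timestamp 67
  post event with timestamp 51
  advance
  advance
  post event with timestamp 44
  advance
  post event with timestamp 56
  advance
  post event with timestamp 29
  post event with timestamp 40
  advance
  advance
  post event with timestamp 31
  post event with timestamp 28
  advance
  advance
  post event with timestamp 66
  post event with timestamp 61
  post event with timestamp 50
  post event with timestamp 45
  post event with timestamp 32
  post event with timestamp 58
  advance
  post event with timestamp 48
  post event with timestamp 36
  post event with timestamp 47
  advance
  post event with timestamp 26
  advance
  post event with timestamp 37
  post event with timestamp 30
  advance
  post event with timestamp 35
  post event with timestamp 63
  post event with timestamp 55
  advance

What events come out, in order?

insert 67 → {67}
insert 51 → {51, 67}
advance → 51; now {67}
advance → 67; now {}
insert 44 → {44}
advance → 44; now {}
insert 56 → {56}
advance → 56; now {}
insert 29 → {29}
insert 40 → {29, 40}
advance → 29; now {40}
advance → 40; now {}
insert 31 → {31}
insert 28 → {28, 31}
advance → 28; now {31}
advance → 31; now {}
insert 66 → {66}
insert 61 → {61, 66}
insert 50 → {50, 61, 66}
insert 45 → {45, 50, 61, 66}
insert 32 → {32, 45, 50, 61, 66}
insert 58 → {32, 45, 50, 58, 61, 66}
advance → 32; now {45, 50, 58, 61, 66}
insert 48 → {45, 48, 50, 58, 61, 66}
insert 36 → {36, 45, 48, 50, 58, 61, 66}
insert 47 → {36, 45, 47, 48, 50, 58, 61, 66}
advance → 36; now {45, 47, 48, 50, 58, 61, 66}
insert 26 → {26, 45, 47, 48, 50, 58, 61, 66}
advance → 26; now {45, 47, 48, 50, 58, 61, 66}
insert 37 → {37, 45, 47, 48, 50, 58, 61, 66}
insert 30 → {30, 37, 45, 47, 48, 50, 58, 61, 66}
advance → 30; now {37, 45, 47, 48, 50, 58, 61, 66}
insert 35 → {35, 37, 45, 47, 48, 50, 58, 61, 66}
insert 63 → {35, 37, 45, 47, 48, 50, 58, 61, 63, 66}
insert 55 → {35, 37, 45, 47, 48, 50, 55, 58, 61, 63, 66}
advance → 35; now {37, 45, 47, 48, 50, 55, 58, 61, 63, 66}

51, 67, 44, 56, 29, 40, 28, 31, 32, 36, 26, 30, 35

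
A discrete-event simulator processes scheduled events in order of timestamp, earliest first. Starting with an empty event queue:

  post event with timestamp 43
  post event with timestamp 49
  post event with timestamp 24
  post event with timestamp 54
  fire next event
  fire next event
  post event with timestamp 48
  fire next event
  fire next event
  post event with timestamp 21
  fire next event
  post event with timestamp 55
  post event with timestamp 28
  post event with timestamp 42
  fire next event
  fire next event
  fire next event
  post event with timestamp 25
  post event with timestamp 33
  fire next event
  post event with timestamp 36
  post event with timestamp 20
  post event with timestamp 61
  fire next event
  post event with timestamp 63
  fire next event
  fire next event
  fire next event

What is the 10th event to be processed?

insert 43 → {43}
insert 49 → {43, 49}
insert 24 → {24, 43, 49}
insert 54 → {24, 43, 49, 54}
fire next event → 24; now {43, 49, 54}
fire next event → 43; now {49, 54}
insert 48 → {48, 49, 54}
fire next event → 48; now {49, 54}
fire next event → 49; now {54}
insert 21 → {21, 54}
fire next event → 21; now {54}
insert 55 → {54, 55}
insert 28 → {28, 54, 55}
insert 42 → {28, 42, 54, 55}
fire next event → 28; now {42, 54, 55}
fire next event → 42; now {54, 55}
fire next event → 54; now {55}
insert 25 → {25, 55}
insert 33 → {25, 33, 55}
fire next event → 25; now {33, 55}
insert 36 → {33, 36, 55}
insert 20 → {20, 33, 36, 55}
insert 61 → {20, 33, 36, 55, 61}
fire next event → 20; now {33, 36, 55, 61}
insert 63 → {33, 36, 55, 61, 63}
fire next event → 33; now {36, 55, 61, 63}
fire next event → 36; now {55, 61, 63}
fire next event → 55; now {61, 63}

20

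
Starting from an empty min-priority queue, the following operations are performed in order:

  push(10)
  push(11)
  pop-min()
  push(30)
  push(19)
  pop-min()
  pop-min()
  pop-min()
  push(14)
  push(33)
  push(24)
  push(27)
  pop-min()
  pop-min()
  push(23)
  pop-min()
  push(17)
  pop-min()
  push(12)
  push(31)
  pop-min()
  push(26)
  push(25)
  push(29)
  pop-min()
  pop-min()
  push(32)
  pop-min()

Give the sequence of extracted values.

10, 11, 19, 30, 14, 24, 23, 17, 12, 25, 26, 27

insert 10 → {10}
insert 11 → {10, 11}
pop-min → 10; now {11}
insert 30 → {11, 30}
insert 19 → {11, 19, 30}
pop-min → 11; now {19, 30}
pop-min → 19; now {30}
pop-min → 30; now {}
insert 14 → {14}
insert 33 → {14, 33}
insert 24 → {14, 24, 33}
insert 27 → {14, 24, 27, 33}
pop-min → 14; now {24, 27, 33}
pop-min → 24; now {27, 33}
insert 23 → {23, 27, 33}
pop-min → 23; now {27, 33}
insert 17 → {17, 27, 33}
pop-min → 17; now {27, 33}
insert 12 → {12, 27, 33}
insert 31 → {12, 27, 31, 33}
pop-min → 12; now {27, 31, 33}
insert 26 → {26, 27, 31, 33}
insert 25 → {25, 26, 27, 31, 33}
insert 29 → {25, 26, 27, 29, 31, 33}
pop-min → 25; now {26, 27, 29, 31, 33}
pop-min → 26; now {27, 29, 31, 33}
insert 32 → {27, 29, 31, 32, 33}
pop-min → 27; now {29, 31, 32, 33}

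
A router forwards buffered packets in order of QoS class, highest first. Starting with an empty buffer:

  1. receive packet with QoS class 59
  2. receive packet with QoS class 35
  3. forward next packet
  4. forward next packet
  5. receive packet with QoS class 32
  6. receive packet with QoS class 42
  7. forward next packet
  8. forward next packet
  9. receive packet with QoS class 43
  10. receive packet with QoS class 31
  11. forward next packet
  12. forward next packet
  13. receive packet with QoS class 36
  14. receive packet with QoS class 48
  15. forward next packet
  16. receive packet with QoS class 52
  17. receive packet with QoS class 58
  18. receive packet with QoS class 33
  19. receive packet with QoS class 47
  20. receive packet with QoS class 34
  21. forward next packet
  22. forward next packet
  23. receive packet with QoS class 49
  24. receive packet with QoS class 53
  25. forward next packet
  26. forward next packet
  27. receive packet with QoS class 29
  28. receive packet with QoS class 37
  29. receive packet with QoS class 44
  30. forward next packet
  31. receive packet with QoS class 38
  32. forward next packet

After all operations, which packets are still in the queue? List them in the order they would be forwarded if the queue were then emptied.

insert 59 → {59}
insert 35 → {59, 35}
forward next packet → 59; now {35}
forward next packet → 35; now {}
insert 32 → {32}
insert 42 → {42, 32}
forward next packet → 42; now {32}
forward next packet → 32; now {}
insert 43 → {43}
insert 31 → {43, 31}
forward next packet → 43; now {31}
forward next packet → 31; now {}
insert 36 → {36}
insert 48 → {48, 36}
forward next packet → 48; now {36}
insert 52 → {52, 36}
insert 58 → {58, 52, 36}
insert 33 → {58, 52, 36, 33}
insert 47 → {58, 52, 47, 36, 33}
insert 34 → {58, 52, 47, 36, 34, 33}
forward next packet → 58; now {52, 47, 36, 34, 33}
forward next packet → 52; now {47, 36, 34, 33}
insert 49 → {49, 47, 36, 34, 33}
insert 53 → {53, 49, 47, 36, 34, 33}
forward next packet → 53; now {49, 47, 36, 34, 33}
forward next packet → 49; now {47, 36, 34, 33}
insert 29 → {47, 36, 34, 33, 29}
insert 37 → {47, 37, 36, 34, 33, 29}
insert 44 → {47, 44, 37, 36, 34, 33, 29}
forward next packet → 47; now {44, 37, 36, 34, 33, 29}
insert 38 → {44, 38, 37, 36, 34, 33, 29}
forward next packet → 44; now {38, 37, 36, 34, 33, 29}

38, 37, 36, 34, 33, 29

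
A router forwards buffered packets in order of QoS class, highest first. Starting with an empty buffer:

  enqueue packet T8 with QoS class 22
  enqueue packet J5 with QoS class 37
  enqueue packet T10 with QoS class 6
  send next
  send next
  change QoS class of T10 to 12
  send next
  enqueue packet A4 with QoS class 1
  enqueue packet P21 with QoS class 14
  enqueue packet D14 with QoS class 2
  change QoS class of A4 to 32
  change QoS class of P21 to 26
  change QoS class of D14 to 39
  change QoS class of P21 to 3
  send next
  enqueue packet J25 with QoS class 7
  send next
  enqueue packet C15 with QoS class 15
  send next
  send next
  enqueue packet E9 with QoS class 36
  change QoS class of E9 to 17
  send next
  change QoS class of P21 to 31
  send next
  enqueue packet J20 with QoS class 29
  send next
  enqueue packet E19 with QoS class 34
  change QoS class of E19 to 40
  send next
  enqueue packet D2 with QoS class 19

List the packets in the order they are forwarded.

add T8 (QoS class 22) → {T8:22}
add J5 (QoS class 37) → {J5:37, T8:22}
add T10 (QoS class 6) → {J5:37, T8:22, T10:6}
send next → J5; now {T8:22, T10:6}
send next → T8; now {T10:6}
update T10 to QoS class 12 → {T10:12}
send next → T10; now {}
add A4 (QoS class 1) → {A4:1}
add P21 (QoS class 14) → {P21:14, A4:1}
add D14 (QoS class 2) → {P21:14, D14:2, A4:1}
update A4 to QoS class 32 → {A4:32, P21:14, D14:2}
update P21 to QoS class 26 → {A4:32, P21:26, D14:2}
update D14 to QoS class 39 → {D14:39, A4:32, P21:26}
update P21 to QoS class 3 → {D14:39, A4:32, P21:3}
send next → D14; now {A4:32, P21:3}
add J25 (QoS class 7) → {A4:32, J25:7, P21:3}
send next → A4; now {J25:7, P21:3}
add C15 (QoS class 15) → {C15:15, J25:7, P21:3}
send next → C15; now {J25:7, P21:3}
send next → J25; now {P21:3}
add E9 (QoS class 36) → {E9:36, P21:3}
update E9 to QoS class 17 → {E9:17, P21:3}
send next → E9; now {P21:3}
update P21 to QoS class 31 → {P21:31}
send next → P21; now {}
add J20 (QoS class 29) → {J20:29}
send next → J20; now {}
add E19 (QoS class 34) → {E19:34}
update E19 to QoS class 40 → {E19:40}
send next → E19; now {}
add D2 (QoS class 19) → {D2:19}

[J5, T8, T10, D14, A4, C15, J25, E9, P21, J20, E19]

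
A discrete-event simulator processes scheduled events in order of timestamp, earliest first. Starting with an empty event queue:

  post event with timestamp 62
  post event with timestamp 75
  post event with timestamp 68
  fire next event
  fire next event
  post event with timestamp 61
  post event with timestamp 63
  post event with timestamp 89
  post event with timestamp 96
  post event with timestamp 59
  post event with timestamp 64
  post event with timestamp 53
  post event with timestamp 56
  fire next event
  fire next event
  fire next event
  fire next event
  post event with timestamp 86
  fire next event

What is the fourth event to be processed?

insert 62 → {62}
insert 75 → {62, 75}
insert 68 → {62, 68, 75}
fire next event → 62; now {68, 75}
fire next event → 68; now {75}
insert 61 → {61, 75}
insert 63 → {61, 63, 75}
insert 89 → {61, 63, 75, 89}
insert 96 → {61, 63, 75, 89, 96}
insert 59 → {59, 61, 63, 75, 89, 96}
insert 64 → {59, 61, 63, 64, 75, 89, 96}
insert 53 → {53, 59, 61, 63, 64, 75, 89, 96}
insert 56 → {53, 56, 59, 61, 63, 64, 75, 89, 96}
fire next event → 53; now {56, 59, 61, 63, 64, 75, 89, 96}
fire next event → 56; now {59, 61, 63, 64, 75, 89, 96}
fire next event → 59; now {61, 63, 64, 75, 89, 96}
fire next event → 61; now {63, 64, 75, 89, 96}
insert 86 → {63, 64, 75, 86, 89, 96}
fire next event → 63; now {64, 75, 86, 89, 96}

56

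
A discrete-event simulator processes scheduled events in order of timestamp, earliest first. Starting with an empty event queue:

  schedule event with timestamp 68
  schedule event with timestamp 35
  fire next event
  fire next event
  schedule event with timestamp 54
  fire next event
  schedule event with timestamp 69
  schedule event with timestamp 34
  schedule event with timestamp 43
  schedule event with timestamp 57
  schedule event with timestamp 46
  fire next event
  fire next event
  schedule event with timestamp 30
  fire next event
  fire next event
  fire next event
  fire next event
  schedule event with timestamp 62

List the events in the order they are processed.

35, 68, 54, 34, 43, 30, 46, 57, 69

insert 68 → {68}
insert 35 → {35, 68}
fire next event → 35; now {68}
fire next event → 68; now {}
insert 54 → {54}
fire next event → 54; now {}
insert 69 → {69}
insert 34 → {34, 69}
insert 43 → {34, 43, 69}
insert 57 → {34, 43, 57, 69}
insert 46 → {34, 43, 46, 57, 69}
fire next event → 34; now {43, 46, 57, 69}
fire next event → 43; now {46, 57, 69}
insert 30 → {30, 46, 57, 69}
fire next event → 30; now {46, 57, 69}
fire next event → 46; now {57, 69}
fire next event → 57; now {69}
fire next event → 69; now {}
insert 62 → {62}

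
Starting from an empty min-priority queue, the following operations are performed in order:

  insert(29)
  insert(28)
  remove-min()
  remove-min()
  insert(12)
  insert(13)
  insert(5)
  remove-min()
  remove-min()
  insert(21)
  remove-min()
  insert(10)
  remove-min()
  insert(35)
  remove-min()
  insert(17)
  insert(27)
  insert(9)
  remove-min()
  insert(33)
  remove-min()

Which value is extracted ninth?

insert 29 → {29}
insert 28 → {28, 29}
remove-min → 28; now {29}
remove-min → 29; now {}
insert 12 → {12}
insert 13 → {12, 13}
insert 5 → {5, 12, 13}
remove-min → 5; now {12, 13}
remove-min → 12; now {13}
insert 21 → {13, 21}
remove-min → 13; now {21}
insert 10 → {10, 21}
remove-min → 10; now {21}
insert 35 → {21, 35}
remove-min → 21; now {35}
insert 17 → {17, 35}
insert 27 → {17, 27, 35}
insert 9 → {9, 17, 27, 35}
remove-min → 9; now {17, 27, 35}
insert 33 → {17, 27, 33, 35}
remove-min → 17; now {27, 33, 35}

17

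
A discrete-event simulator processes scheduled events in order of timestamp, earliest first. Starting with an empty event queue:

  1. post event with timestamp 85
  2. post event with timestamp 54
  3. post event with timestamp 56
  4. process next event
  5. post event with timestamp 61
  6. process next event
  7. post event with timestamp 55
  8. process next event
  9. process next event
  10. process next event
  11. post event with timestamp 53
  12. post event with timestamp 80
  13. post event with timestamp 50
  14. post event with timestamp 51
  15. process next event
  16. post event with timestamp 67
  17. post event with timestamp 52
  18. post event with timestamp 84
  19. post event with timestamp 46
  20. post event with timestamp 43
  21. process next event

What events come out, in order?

insert 85 → {85}
insert 54 → {54, 85}
insert 56 → {54, 56, 85}
process next event → 54; now {56, 85}
insert 61 → {56, 61, 85}
process next event → 56; now {61, 85}
insert 55 → {55, 61, 85}
process next event → 55; now {61, 85}
process next event → 61; now {85}
process next event → 85; now {}
insert 53 → {53}
insert 80 → {53, 80}
insert 50 → {50, 53, 80}
insert 51 → {50, 51, 53, 80}
process next event → 50; now {51, 53, 80}
insert 67 → {51, 53, 67, 80}
insert 52 → {51, 52, 53, 67, 80}
insert 84 → {51, 52, 53, 67, 80, 84}
insert 46 → {46, 51, 52, 53, 67, 80, 84}
insert 43 → {43, 46, 51, 52, 53, 67, 80, 84}
process next event → 43; now {46, 51, 52, 53, 67, 80, 84}

54, 56, 55, 61, 85, 50, 43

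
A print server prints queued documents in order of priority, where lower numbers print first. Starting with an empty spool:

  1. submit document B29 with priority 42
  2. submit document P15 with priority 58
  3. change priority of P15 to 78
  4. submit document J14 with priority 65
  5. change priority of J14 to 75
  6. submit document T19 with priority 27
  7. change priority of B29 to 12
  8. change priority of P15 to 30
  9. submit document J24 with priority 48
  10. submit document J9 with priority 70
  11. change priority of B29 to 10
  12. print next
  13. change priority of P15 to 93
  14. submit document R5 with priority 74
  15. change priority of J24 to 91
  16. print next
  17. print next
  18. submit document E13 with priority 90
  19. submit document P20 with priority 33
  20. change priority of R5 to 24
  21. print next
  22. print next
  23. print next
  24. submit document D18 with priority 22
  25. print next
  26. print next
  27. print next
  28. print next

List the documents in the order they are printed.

add B29 (priority 42) → {B29:42}
add P15 (priority 58) → {B29:42, P15:58}
update P15 to priority 78 → {B29:42, P15:78}
add J14 (priority 65) → {B29:42, J14:65, P15:78}
update J14 to priority 75 → {B29:42, J14:75, P15:78}
add T19 (priority 27) → {T19:27, B29:42, J14:75, P15:78}
update B29 to priority 12 → {B29:12, T19:27, J14:75, P15:78}
update P15 to priority 30 → {B29:12, T19:27, P15:30, J14:75}
add J24 (priority 48) → {B29:12, T19:27, P15:30, J24:48, J14:75}
add J9 (priority 70) → {B29:12, T19:27, P15:30, J24:48, J9:70, J14:75}
update B29 to priority 10 → {B29:10, T19:27, P15:30, J24:48, J9:70, J14:75}
print next → B29; now {T19:27, P15:30, J24:48, J9:70, J14:75}
update P15 to priority 93 → {T19:27, J24:48, J9:70, J14:75, P15:93}
add R5 (priority 74) → {T19:27, J24:48, J9:70, R5:74, J14:75, P15:93}
update J24 to priority 91 → {T19:27, J9:70, R5:74, J14:75, J24:91, P15:93}
print next → T19; now {J9:70, R5:74, J14:75, J24:91, P15:93}
print next → J9; now {R5:74, J14:75, J24:91, P15:93}
add E13 (priority 90) → {R5:74, J14:75, E13:90, J24:91, P15:93}
add P20 (priority 33) → {P20:33, R5:74, J14:75, E13:90, J24:91, P15:93}
update R5 to priority 24 → {R5:24, P20:33, J14:75, E13:90, J24:91, P15:93}
print next → R5; now {P20:33, J14:75, E13:90, J24:91, P15:93}
print next → P20; now {J14:75, E13:90, J24:91, P15:93}
print next → J14; now {E13:90, J24:91, P15:93}
add D18 (priority 22) → {D18:22, E13:90, J24:91, P15:93}
print next → D18; now {E13:90, J24:91, P15:93}
print next → E13; now {J24:91, P15:93}
print next → J24; now {P15:93}
print next → P15; now {}

B29 → T19 → J9 → R5 → P20 → J14 → D18 → E13 → J24 → P15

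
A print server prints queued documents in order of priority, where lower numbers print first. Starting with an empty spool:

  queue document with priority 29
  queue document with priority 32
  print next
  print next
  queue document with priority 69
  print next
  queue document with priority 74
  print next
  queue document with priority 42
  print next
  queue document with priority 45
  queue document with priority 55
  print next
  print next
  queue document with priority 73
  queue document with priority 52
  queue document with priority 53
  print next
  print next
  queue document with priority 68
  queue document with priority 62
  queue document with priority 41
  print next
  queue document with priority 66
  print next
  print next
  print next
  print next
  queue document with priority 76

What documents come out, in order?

29 → 32 → 69 → 74 → 42 → 45 → 55 → 52 → 53 → 41 → 62 → 66 → 68 → 73

insert 29 → {29}
insert 32 → {29, 32}
print next → 29; now {32}
print next → 32; now {}
insert 69 → {69}
print next → 69; now {}
insert 74 → {74}
print next → 74; now {}
insert 42 → {42}
print next → 42; now {}
insert 45 → {45}
insert 55 → {45, 55}
print next → 45; now {55}
print next → 55; now {}
insert 73 → {73}
insert 52 → {52, 73}
insert 53 → {52, 53, 73}
print next → 52; now {53, 73}
print next → 53; now {73}
insert 68 → {68, 73}
insert 62 → {62, 68, 73}
insert 41 → {41, 62, 68, 73}
print next → 41; now {62, 68, 73}
insert 66 → {62, 66, 68, 73}
print next → 62; now {66, 68, 73}
print next → 66; now {68, 73}
print next → 68; now {73}
print next → 73; now {}
insert 76 → {76}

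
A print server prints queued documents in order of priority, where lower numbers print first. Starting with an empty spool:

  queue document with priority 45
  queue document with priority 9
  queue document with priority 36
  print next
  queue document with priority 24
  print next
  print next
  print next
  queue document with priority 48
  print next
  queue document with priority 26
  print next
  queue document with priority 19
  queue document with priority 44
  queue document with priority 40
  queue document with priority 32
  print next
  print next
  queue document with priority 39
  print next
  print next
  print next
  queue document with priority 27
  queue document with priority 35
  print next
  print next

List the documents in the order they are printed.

9 → 24 → 36 → 45 → 48 → 26 → 19 → 32 → 39 → 40 → 44 → 27 → 35

insert 45 → {45}
insert 9 → {9, 45}
insert 36 → {9, 36, 45}
print next → 9; now {36, 45}
insert 24 → {24, 36, 45}
print next → 24; now {36, 45}
print next → 36; now {45}
print next → 45; now {}
insert 48 → {48}
print next → 48; now {}
insert 26 → {26}
print next → 26; now {}
insert 19 → {19}
insert 44 → {19, 44}
insert 40 → {19, 40, 44}
insert 32 → {19, 32, 40, 44}
print next → 19; now {32, 40, 44}
print next → 32; now {40, 44}
insert 39 → {39, 40, 44}
print next → 39; now {40, 44}
print next → 40; now {44}
print next → 44; now {}
insert 27 → {27}
insert 35 → {27, 35}
print next → 27; now {35}
print next → 35; now {}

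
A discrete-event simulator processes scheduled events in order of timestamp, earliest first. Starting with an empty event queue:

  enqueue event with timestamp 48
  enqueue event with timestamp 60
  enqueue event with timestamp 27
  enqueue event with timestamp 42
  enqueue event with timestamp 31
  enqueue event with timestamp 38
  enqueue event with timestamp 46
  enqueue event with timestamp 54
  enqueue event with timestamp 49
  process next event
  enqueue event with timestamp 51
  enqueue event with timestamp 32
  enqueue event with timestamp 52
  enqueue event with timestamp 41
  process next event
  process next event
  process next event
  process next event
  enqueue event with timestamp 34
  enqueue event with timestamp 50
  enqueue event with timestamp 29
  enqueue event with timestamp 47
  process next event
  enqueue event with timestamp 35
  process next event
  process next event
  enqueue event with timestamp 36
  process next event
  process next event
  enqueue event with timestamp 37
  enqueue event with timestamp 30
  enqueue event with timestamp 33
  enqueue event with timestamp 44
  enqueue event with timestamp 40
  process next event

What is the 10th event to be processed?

42

insert 48 → {48}
insert 60 → {48, 60}
insert 27 → {27, 48, 60}
insert 42 → {27, 42, 48, 60}
insert 31 → {27, 31, 42, 48, 60}
insert 38 → {27, 31, 38, 42, 48, 60}
insert 46 → {27, 31, 38, 42, 46, 48, 60}
insert 54 → {27, 31, 38, 42, 46, 48, 54, 60}
insert 49 → {27, 31, 38, 42, 46, 48, 49, 54, 60}
process next event → 27; now {31, 38, 42, 46, 48, 49, 54, 60}
insert 51 → {31, 38, 42, 46, 48, 49, 51, 54, 60}
insert 32 → {31, 32, 38, 42, 46, 48, 49, 51, 54, 60}
insert 52 → {31, 32, 38, 42, 46, 48, 49, 51, 52, 54, 60}
insert 41 → {31, 32, 38, 41, 42, 46, 48, 49, 51, 52, 54, 60}
process next event → 31; now {32, 38, 41, 42, 46, 48, 49, 51, 52, 54, 60}
process next event → 32; now {38, 41, 42, 46, 48, 49, 51, 52, 54, 60}
process next event → 38; now {41, 42, 46, 48, 49, 51, 52, 54, 60}
process next event → 41; now {42, 46, 48, 49, 51, 52, 54, 60}
insert 34 → {34, 42, 46, 48, 49, 51, 52, 54, 60}
insert 50 → {34, 42, 46, 48, 49, 50, 51, 52, 54, 60}
insert 29 → {29, 34, 42, 46, 48, 49, 50, 51, 52, 54, 60}
insert 47 → {29, 34, 42, 46, 47, 48, 49, 50, 51, 52, 54, 60}
process next event → 29; now {34, 42, 46, 47, 48, 49, 50, 51, 52, 54, 60}
insert 35 → {34, 35, 42, 46, 47, 48, 49, 50, 51, 52, 54, 60}
process next event → 34; now {35, 42, 46, 47, 48, 49, 50, 51, 52, 54, 60}
process next event → 35; now {42, 46, 47, 48, 49, 50, 51, 52, 54, 60}
insert 36 → {36, 42, 46, 47, 48, 49, 50, 51, 52, 54, 60}
process next event → 36; now {42, 46, 47, 48, 49, 50, 51, 52, 54, 60}
process next event → 42; now {46, 47, 48, 49, 50, 51, 52, 54, 60}
insert 37 → {37, 46, 47, 48, 49, 50, 51, 52, 54, 60}
insert 30 → {30, 37, 46, 47, 48, 49, 50, 51, 52, 54, 60}
insert 33 → {30, 33, 37, 46, 47, 48, 49, 50, 51, 52, 54, 60}
insert 44 → {30, 33, 37, 44, 46, 47, 48, 49, 50, 51, 52, 54, 60}
insert 40 → {30, 33, 37, 40, 44, 46, 47, 48, 49, 50, 51, 52, 54, 60}
process next event → 30; now {33, 37, 40, 44, 46, 47, 48, 49, 50, 51, 52, 54, 60}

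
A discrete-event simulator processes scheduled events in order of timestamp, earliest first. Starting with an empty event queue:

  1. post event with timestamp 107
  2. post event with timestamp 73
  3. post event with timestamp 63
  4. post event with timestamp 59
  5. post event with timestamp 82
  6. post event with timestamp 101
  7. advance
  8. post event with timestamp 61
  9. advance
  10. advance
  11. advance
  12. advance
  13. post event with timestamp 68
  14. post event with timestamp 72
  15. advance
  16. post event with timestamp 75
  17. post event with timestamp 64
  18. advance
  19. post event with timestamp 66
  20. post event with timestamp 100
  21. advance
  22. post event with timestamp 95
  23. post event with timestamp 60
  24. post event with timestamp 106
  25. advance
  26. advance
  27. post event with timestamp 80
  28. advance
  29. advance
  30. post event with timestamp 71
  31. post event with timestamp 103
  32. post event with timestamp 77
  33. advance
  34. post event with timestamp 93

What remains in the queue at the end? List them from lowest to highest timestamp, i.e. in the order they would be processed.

insert 107 → {107}
insert 73 → {73, 107}
insert 63 → {63, 73, 107}
insert 59 → {59, 63, 73, 107}
insert 82 → {59, 63, 73, 82, 107}
insert 101 → {59, 63, 73, 82, 101, 107}
advance → 59; now {63, 73, 82, 101, 107}
insert 61 → {61, 63, 73, 82, 101, 107}
advance → 61; now {63, 73, 82, 101, 107}
advance → 63; now {73, 82, 101, 107}
advance → 73; now {82, 101, 107}
advance → 82; now {101, 107}
insert 68 → {68, 101, 107}
insert 72 → {68, 72, 101, 107}
advance → 68; now {72, 101, 107}
insert 75 → {72, 75, 101, 107}
insert 64 → {64, 72, 75, 101, 107}
advance → 64; now {72, 75, 101, 107}
insert 66 → {66, 72, 75, 101, 107}
insert 100 → {66, 72, 75, 100, 101, 107}
advance → 66; now {72, 75, 100, 101, 107}
insert 95 → {72, 75, 95, 100, 101, 107}
insert 60 → {60, 72, 75, 95, 100, 101, 107}
insert 106 → {60, 72, 75, 95, 100, 101, 106, 107}
advance → 60; now {72, 75, 95, 100, 101, 106, 107}
advance → 72; now {75, 95, 100, 101, 106, 107}
insert 80 → {75, 80, 95, 100, 101, 106, 107}
advance → 75; now {80, 95, 100, 101, 106, 107}
advance → 80; now {95, 100, 101, 106, 107}
insert 71 → {71, 95, 100, 101, 106, 107}
insert 103 → {71, 95, 100, 101, 103, 106, 107}
insert 77 → {71, 77, 95, 100, 101, 103, 106, 107}
advance → 71; now {77, 95, 100, 101, 103, 106, 107}
insert 93 → {77, 93, 95, 100, 101, 103, 106, 107}

[77, 93, 95, 100, 101, 103, 106, 107]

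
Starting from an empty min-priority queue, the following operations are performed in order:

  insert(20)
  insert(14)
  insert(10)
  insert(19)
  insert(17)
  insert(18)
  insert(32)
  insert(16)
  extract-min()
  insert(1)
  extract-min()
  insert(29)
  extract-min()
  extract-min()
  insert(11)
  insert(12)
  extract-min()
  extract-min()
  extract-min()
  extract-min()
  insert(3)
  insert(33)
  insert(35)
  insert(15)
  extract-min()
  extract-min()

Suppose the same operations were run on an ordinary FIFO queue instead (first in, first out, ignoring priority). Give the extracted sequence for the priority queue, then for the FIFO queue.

priority queue: 10, 1, 14, 16, 11, 12, 17, 18, 3, 15; FIFO queue: [20, 14, 10, 19, 17, 18, 32, 16, 1, 29]

insert 20 → {20}
insert 14 → {14, 20}
insert 10 → {10, 14, 20}
insert 19 → {10, 14, 19, 20}
insert 17 → {10, 14, 17, 19, 20}
insert 18 → {10, 14, 17, 18, 19, 20}
insert 32 → {10, 14, 17, 18, 19, 20, 32}
insert 16 → {10, 14, 16, 17, 18, 19, 20, 32}
extract-min → 10; now {14, 16, 17, 18, 19, 20, 32}
insert 1 → {1, 14, 16, 17, 18, 19, 20, 32}
extract-min → 1; now {14, 16, 17, 18, 19, 20, 32}
insert 29 → {14, 16, 17, 18, 19, 20, 29, 32}
extract-min → 14; now {16, 17, 18, 19, 20, 29, 32}
extract-min → 16; now {17, 18, 19, 20, 29, 32}
insert 11 → {11, 17, 18, 19, 20, 29, 32}
insert 12 → {11, 12, 17, 18, 19, 20, 29, 32}
extract-min → 11; now {12, 17, 18, 19, 20, 29, 32}
extract-min → 12; now {17, 18, 19, 20, 29, 32}
extract-min → 17; now {18, 19, 20, 29, 32}
extract-min → 18; now {19, 20, 29, 32}
insert 3 → {3, 19, 20, 29, 32}
insert 33 → {3, 19, 20, 29, 32, 33}
insert 35 → {3, 19, 20, 29, 32, 33, 35}
insert 15 → {3, 15, 19, 20, 29, 32, 33, 35}
extract-min → 3; now {15, 19, 20, 29, 32, 33, 35}
extract-min → 15; now {19, 20, 29, 32, 33, 35}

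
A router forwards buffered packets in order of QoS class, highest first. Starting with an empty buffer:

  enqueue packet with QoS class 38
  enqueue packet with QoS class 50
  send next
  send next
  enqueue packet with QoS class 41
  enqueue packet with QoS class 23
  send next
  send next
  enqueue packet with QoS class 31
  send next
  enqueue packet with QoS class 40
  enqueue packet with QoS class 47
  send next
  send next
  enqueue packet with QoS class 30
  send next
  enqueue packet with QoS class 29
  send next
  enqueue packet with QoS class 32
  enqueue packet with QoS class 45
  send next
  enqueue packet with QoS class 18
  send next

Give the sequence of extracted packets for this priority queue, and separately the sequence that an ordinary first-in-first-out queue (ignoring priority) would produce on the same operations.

priority queue: 50 → 38 → 41 → 23 → 31 → 47 → 40 → 30 → 29 → 45 → 32; FIFO queue: 38 → 50 → 41 → 23 → 31 → 40 → 47 → 30 → 29 → 32 → 45

insert 38 → {38}
insert 50 → {50, 38}
send next → 50; now {38}
send next → 38; now {}
insert 41 → {41}
insert 23 → {41, 23}
send next → 41; now {23}
send next → 23; now {}
insert 31 → {31}
send next → 31; now {}
insert 40 → {40}
insert 47 → {47, 40}
send next → 47; now {40}
send next → 40; now {}
insert 30 → {30}
send next → 30; now {}
insert 29 → {29}
send next → 29; now {}
insert 32 → {32}
insert 45 → {45, 32}
send next → 45; now {32}
insert 18 → {32, 18}
send next → 32; now {18}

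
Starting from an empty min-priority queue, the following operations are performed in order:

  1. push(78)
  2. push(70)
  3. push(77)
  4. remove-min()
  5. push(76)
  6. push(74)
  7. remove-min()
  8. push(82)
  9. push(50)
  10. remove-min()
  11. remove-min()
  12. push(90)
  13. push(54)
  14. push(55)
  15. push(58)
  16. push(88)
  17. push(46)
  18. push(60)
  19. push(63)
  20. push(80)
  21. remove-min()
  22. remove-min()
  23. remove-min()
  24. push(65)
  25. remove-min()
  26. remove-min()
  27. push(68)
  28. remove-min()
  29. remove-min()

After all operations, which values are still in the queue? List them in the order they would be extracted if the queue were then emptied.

[68, 77, 78, 80, 82, 88, 90]

insert 78 → {78}
insert 70 → {70, 78}
insert 77 → {70, 77, 78}
remove-min → 70; now {77, 78}
insert 76 → {76, 77, 78}
insert 74 → {74, 76, 77, 78}
remove-min → 74; now {76, 77, 78}
insert 82 → {76, 77, 78, 82}
insert 50 → {50, 76, 77, 78, 82}
remove-min → 50; now {76, 77, 78, 82}
remove-min → 76; now {77, 78, 82}
insert 90 → {77, 78, 82, 90}
insert 54 → {54, 77, 78, 82, 90}
insert 55 → {54, 55, 77, 78, 82, 90}
insert 58 → {54, 55, 58, 77, 78, 82, 90}
insert 88 → {54, 55, 58, 77, 78, 82, 88, 90}
insert 46 → {46, 54, 55, 58, 77, 78, 82, 88, 90}
insert 60 → {46, 54, 55, 58, 60, 77, 78, 82, 88, 90}
insert 63 → {46, 54, 55, 58, 60, 63, 77, 78, 82, 88, 90}
insert 80 → {46, 54, 55, 58, 60, 63, 77, 78, 80, 82, 88, 90}
remove-min → 46; now {54, 55, 58, 60, 63, 77, 78, 80, 82, 88, 90}
remove-min → 54; now {55, 58, 60, 63, 77, 78, 80, 82, 88, 90}
remove-min → 55; now {58, 60, 63, 77, 78, 80, 82, 88, 90}
insert 65 → {58, 60, 63, 65, 77, 78, 80, 82, 88, 90}
remove-min → 58; now {60, 63, 65, 77, 78, 80, 82, 88, 90}
remove-min → 60; now {63, 65, 77, 78, 80, 82, 88, 90}
insert 68 → {63, 65, 68, 77, 78, 80, 82, 88, 90}
remove-min → 63; now {65, 68, 77, 78, 80, 82, 88, 90}
remove-min → 65; now {68, 77, 78, 80, 82, 88, 90}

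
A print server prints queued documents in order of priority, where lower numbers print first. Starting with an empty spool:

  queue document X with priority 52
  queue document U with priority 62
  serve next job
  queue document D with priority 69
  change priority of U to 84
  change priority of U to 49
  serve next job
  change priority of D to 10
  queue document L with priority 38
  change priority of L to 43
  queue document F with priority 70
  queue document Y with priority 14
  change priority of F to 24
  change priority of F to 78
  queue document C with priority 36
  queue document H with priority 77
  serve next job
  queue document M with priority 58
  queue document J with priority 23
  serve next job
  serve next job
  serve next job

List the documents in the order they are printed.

X, U, D, Y, J, C

add X (priority 52) → {X:52}
add U (priority 62) → {X:52, U:62}
serve next job → X; now {U:62}
add D (priority 69) → {U:62, D:69}
update U to priority 84 → {D:69, U:84}
update U to priority 49 → {U:49, D:69}
serve next job → U; now {D:69}
update D to priority 10 → {D:10}
add L (priority 38) → {D:10, L:38}
update L to priority 43 → {D:10, L:43}
add F (priority 70) → {D:10, L:43, F:70}
add Y (priority 14) → {D:10, Y:14, L:43, F:70}
update F to priority 24 → {D:10, Y:14, F:24, L:43}
update F to priority 78 → {D:10, Y:14, L:43, F:78}
add C (priority 36) → {D:10, Y:14, C:36, L:43, F:78}
add H (priority 77) → {D:10, Y:14, C:36, L:43, H:77, F:78}
serve next job → D; now {Y:14, C:36, L:43, H:77, F:78}
add M (priority 58) → {Y:14, C:36, L:43, M:58, H:77, F:78}
add J (priority 23) → {Y:14, J:23, C:36, L:43, M:58, H:77, F:78}
serve next job → Y; now {J:23, C:36, L:43, M:58, H:77, F:78}
serve next job → J; now {C:36, L:43, M:58, H:77, F:78}
serve next job → C; now {L:43, M:58, H:77, F:78}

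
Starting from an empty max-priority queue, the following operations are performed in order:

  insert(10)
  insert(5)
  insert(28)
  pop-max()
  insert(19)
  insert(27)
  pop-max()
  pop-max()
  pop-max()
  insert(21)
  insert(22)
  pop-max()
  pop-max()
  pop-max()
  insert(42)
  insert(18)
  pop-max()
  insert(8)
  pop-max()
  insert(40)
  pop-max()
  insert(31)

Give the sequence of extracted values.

insert 10 → {10}
insert 5 → {10, 5}
insert 28 → {28, 10, 5}
pop-max → 28; now {10, 5}
insert 19 → {19, 10, 5}
insert 27 → {27, 19, 10, 5}
pop-max → 27; now {19, 10, 5}
pop-max → 19; now {10, 5}
pop-max → 10; now {5}
insert 21 → {21, 5}
insert 22 → {22, 21, 5}
pop-max → 22; now {21, 5}
pop-max → 21; now {5}
pop-max → 5; now {}
insert 42 → {42}
insert 18 → {42, 18}
pop-max → 42; now {18}
insert 8 → {18, 8}
pop-max → 18; now {8}
insert 40 → {40, 8}
pop-max → 40; now {8}
insert 31 → {31, 8}

28 → 27 → 19 → 10 → 22 → 21 → 5 → 42 → 18 → 40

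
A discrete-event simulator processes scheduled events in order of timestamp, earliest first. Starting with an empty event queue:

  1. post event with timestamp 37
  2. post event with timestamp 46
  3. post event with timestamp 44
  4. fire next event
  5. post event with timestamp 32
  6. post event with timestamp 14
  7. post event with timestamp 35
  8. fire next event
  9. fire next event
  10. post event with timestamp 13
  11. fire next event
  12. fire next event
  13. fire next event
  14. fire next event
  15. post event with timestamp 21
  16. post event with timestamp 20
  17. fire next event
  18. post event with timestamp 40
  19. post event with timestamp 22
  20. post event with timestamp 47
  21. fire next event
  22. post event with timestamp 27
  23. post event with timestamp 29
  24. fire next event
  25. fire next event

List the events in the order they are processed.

insert 37 → {37}
insert 46 → {37, 46}
insert 44 → {37, 44, 46}
fire next event → 37; now {44, 46}
insert 32 → {32, 44, 46}
insert 14 → {14, 32, 44, 46}
insert 35 → {14, 32, 35, 44, 46}
fire next event → 14; now {32, 35, 44, 46}
fire next event → 32; now {35, 44, 46}
insert 13 → {13, 35, 44, 46}
fire next event → 13; now {35, 44, 46}
fire next event → 35; now {44, 46}
fire next event → 44; now {46}
fire next event → 46; now {}
insert 21 → {21}
insert 20 → {20, 21}
fire next event → 20; now {21}
insert 40 → {21, 40}
insert 22 → {21, 22, 40}
insert 47 → {21, 22, 40, 47}
fire next event → 21; now {22, 40, 47}
insert 27 → {22, 27, 40, 47}
insert 29 → {22, 27, 29, 40, 47}
fire next event → 22; now {27, 29, 40, 47}
fire next event → 27; now {29, 40, 47}

37, 14, 32, 13, 35, 44, 46, 20, 21, 22, 27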